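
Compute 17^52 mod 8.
1

Repeated squaring. Binary of 52 = 110100.
17^1 ≡ 1 (mod 8); 17^2 ≡ 1 (mod 8); 17^4 ≡ 1 (mod 8); 17^8 ≡ 1 (mod 8); 17^16 ≡ 1 (mod 8); 17^32 ≡ 1 (mod 8)
17^52 = 17^4 × 17^16 × 17^32 ≡ 1 (mod 8)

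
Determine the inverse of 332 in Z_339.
242

gcd(332, 339) = 1, so the inverse exists.
Extended Euclidean algorithm on (339, 332):
339 = 1 × 332 + 7  ⟹  7 = (1)·339 + (-1)·332
332 = 47 × 7 + 3  ⟹  3 = (-47)·339 + (48)·332
7 = 2 × 3 + 1  ⟹  1 = (95)·339 + (-97)·332
So (-97)·332 ≡ 1 (mod 339), i.e. 332^(-1) ≡ -97 ≡ 242 (mod 339).
Check: 332 × 242 = 80344 ≡ 1 (mod 339)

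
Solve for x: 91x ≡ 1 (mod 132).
103

gcd(91, 132) = 1, so the inverse exists.
Extended Euclidean algorithm on (132, 91):
132 = 1 × 91 + 41  ⟹  41 = (1)·132 + (-1)·91
91 = 2 × 41 + 9  ⟹  9 = (-2)·132 + (3)·91
41 = 4 × 9 + 5  ⟹  5 = (9)·132 + (-13)·91
9 = 1 × 5 + 4  ⟹  4 = (-11)·132 + (16)·91
5 = 1 × 4 + 1  ⟹  1 = (20)·132 + (-29)·91
So (-29)·91 ≡ 1 (mod 132), i.e. 91^(-1) ≡ -29 ≡ 103 (mod 132).
Check: 91 × 103 = 9373 ≡ 1 (mod 132)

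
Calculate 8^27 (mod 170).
2

Repeated squaring. Binary of 27 = 11011.
8^1 ≡ 8 (mod 170); 8^2 ≡ 64 (mod 170); 8^4 ≡ 16 (mod 170); 8^8 ≡ 86 (mod 170); 8^16 ≡ 86 (mod 170)
8^27 = 8^1 × 8^2 × 8^8 × 8^16 ≡ 2 (mod 170)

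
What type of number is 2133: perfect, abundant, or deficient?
deficient

Proper divisors of 2133: sum = 1 + 3 + 9 + 27 + 79 + 237 + 711 = 1067
Since 1067 < 2133, 2133 is deficient.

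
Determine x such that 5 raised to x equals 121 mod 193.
174

Baby-step giant-step with step n = ⌈√193⌉ = 14.
Baby steps 5^j mod 193 (j:value) for j=0..13: 0:1, 1:5, 2:25, 3:125, 4:46, 5:37, 6:185, 7:153, 8:186, 9:158, 10:18, 11:90, 12:64, 13:127.
Giant-step multiplier: 5^(-14) ≡ 5^(192-14) = 5^178 ≡ 162 (mod 193).
Giant steps γ_i = 121·162^i mod 193: γ_0=121, γ_1=109, γ_2=95, γ_3=143, γ_4=6, γ_5=7, γ_6=169, γ_7=165, γ_8=96, γ_9=112, γ_10=2, γ_11=131, γ_12=185 (in table at j=6).
x = i·n + j = 12·14 + 6 = 174.
Check: 5^174 ≡ 121 (mod 193).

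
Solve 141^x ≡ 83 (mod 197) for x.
70

Baby-step giant-step with step n = ⌈√197⌉ = 15.
Baby steps 141^j mod 197 (j:value) for j=0..14: 0:1, 1:141, 2:181, 3:108, 4:59, 5:45, 6:41, 7:68, 8:132, 9:94, 10:55, 11:72, 12:105, 13:30, 14:93.
Giant-step multiplier: 141^(-15) ≡ 141^(196-15) = 141^181 ≡ 71 (mod 197).
Giant steps γ_i = 83·71^i mod 197: γ_0=83, γ_1=180, γ_2=172, γ_3=195, γ_4=55 (in table at j=10).
x = i·n + j = 4·15 + 10 = 70.
Check: 141^70 ≡ 83 (mod 197).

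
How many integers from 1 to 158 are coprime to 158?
78

158 = 2 × 79
φ(n) = n × ∏(1 - 1/p) for each prime p dividing n
φ(158) = 158 × (1 - 1/2) × (1 - 1/79) = 78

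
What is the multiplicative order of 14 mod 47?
23

47 is prime, so ord(14) divides φ(47) = 46.
Divisors of 46: 1, 2, 23, 46.
Repeated squaring: 14^1 ≡ 14, 14^2 ≡ 8, 14^4 ≡ 17, 14^8 ≡ 7, 14^16 ≡ 2, 14^32 ≡ 4 (mod 47).
Test 14^d mod 47 for each divisor d in increasing order:
14^1 ≡ 14
14^2 ≡ 8
14^23 = 14^16·14^4·14^2·14^1 ≡ 1  ← first divisor giving 1
The order is 23.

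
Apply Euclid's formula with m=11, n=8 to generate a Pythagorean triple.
(57, 176, 185)

Euclid's formula: a = m² - n², b = 2mn, c = m² + n²
m = 11, n = 8
a = 11² - 8² = 121 - 64 = 57
b = 2 × 11 × 8 = 176
c = 11² + 8² = 121 + 64 = 185
Verification: 57² + 176² = 3249 + 30976 = 34225 = 185² ✓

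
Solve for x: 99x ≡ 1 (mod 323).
62

gcd(99, 323) = 1, so the inverse exists.
Extended Euclidean algorithm on (323, 99):
323 = 3 × 99 + 26  ⟹  26 = (1)·323 + (-3)·99
99 = 3 × 26 + 21  ⟹  21 = (-3)·323 + (10)·99
26 = 1 × 21 + 5  ⟹  5 = (4)·323 + (-13)·99
21 = 4 × 5 + 1  ⟹  1 = (-19)·323 + (62)·99
So (62)·99 ≡ 1 (mod 323), i.e. 99^(-1) ≡ 62 (mod 323).
Check: 99 × 62 = 6138 ≡ 1 (mod 323)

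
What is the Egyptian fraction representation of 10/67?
1/7 + 1/157 + 1/36817 + 1/2710946161

Greedy algorithm:
10/67: ceiling(67/10) = 7, use 1/7
3/469: ceiling(469/3) = 157, use 1/157
2/73633: ceiling(73633/2) = 36817, use 1/36817
1/2710946161: ceiling(2710946161/1) = 2710946161, use 1/2710946161
Result: 10/67 = 1/7 + 1/157 + 1/36817 + 1/2710946161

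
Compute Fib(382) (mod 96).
95

Matrix identity: Q^n = [[F_(n+1), F_n], [F_n, F_(n-1)]] with Q = [[1,1],[1,0]].
n = 382 = 101111110₂. Square-and-multiply, entries mod 96:
Q^1 = [[1,1],[1,0]]
Q^2 = (Q^1)² = [[2,1],[1,1]]
Q^5 = (Q^2)²·Q = [[8,5],[5,3]]
Q^11 = (Q^5)²·Q = [[48,89],[89,55]]
Q^23 = (Q^11)²·Q = [[0,49],[49,47]]
Q^47 = (Q^23)²·Q = [[0,1],[1,95]]
Q^95 = (Q^47)²·Q = [[0,1],[1,95]]
Q^191 = (Q^95)²·Q = [[0,1],[1,95]]
Q^382 = (Q^191)² = [[1,95],[95,2]]
F_382 mod 96 = Q^382[0][1] = 95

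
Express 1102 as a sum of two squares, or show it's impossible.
Not possible

Factorization: 1102 = 2 × 19 × 29
By Fermat: n is sum of two squares iff every prime p ≡ 3 (mod 4) appears to even power.
Prime(s) ≡ 3 (mod 4) with odd exponent: [(19, 1)]
Therefore 1102 cannot be expressed as a² + b².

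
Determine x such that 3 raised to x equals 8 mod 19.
3

Baby-step giant-step with step n = ⌈√19⌉ = 5.
Baby steps 3^j mod 19 (j:value) for j=0..4: 0:1, 1:3, 2:9, 3:8, 4:5.
h = 8 is already in the table at j=3, so x = 3.
Check: 3^3 ≡ 8 (mod 19).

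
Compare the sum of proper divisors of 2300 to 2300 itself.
abundant

Proper divisors of 2300: sum = 1 + 2 + 4 + 5 + 10 + 20 + 23 + 25 + ... + 230 + 460 + 575 + 1150 (17 divisors) = 2908
Since 2908 > 2300, 2300 is abundant.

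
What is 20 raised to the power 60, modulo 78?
40

Repeated squaring. Binary of 60 = 111100.
20^1 ≡ 20 (mod 78); 20^2 ≡ 10 (mod 78); 20^4 ≡ 22 (mod 78); 20^8 ≡ 16 (mod 78); 20^16 ≡ 22 (mod 78); 20^32 ≡ 16 (mod 78)
20^60 = 20^4 × 20^8 × 20^16 × 20^32 ≡ 40 (mod 78)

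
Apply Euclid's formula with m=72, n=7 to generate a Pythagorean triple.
(5135, 1008, 5233)

Euclid's formula: a = m² - n², b = 2mn, c = m² + n²
m = 72, n = 7
a = 72² - 7² = 5184 - 49 = 5135
b = 2 × 72 × 7 = 1008
c = 72² + 7² = 5184 + 49 = 5233
Verification: 5135² + 1008² = 26368225 + 1016064 = 27384289 = 5233² ✓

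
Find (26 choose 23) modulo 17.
16

Using Lucas' theorem:
Write n=26 and k=23 in base 17:
n in base 17: [1, 9]
k in base 17: [1, 6]
C(26,23) mod 17 = ∏ C(n_i, k_i) mod 17
Digit binomials (mod 17): C(1,1) = 1; C(9,6) = 84 ≡ 16
Product: 1 × 16 = 16 ≡ 16 (mod 17)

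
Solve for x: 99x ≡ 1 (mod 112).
43

gcd(99, 112) = 1, so the inverse exists.
Extended Euclidean algorithm on (112, 99):
112 = 1 × 99 + 13  ⟹  13 = (1)·112 + (-1)·99
99 = 7 × 13 + 8  ⟹  8 = (-7)·112 + (8)·99
13 = 1 × 8 + 5  ⟹  5 = (8)·112 + (-9)·99
8 = 1 × 5 + 3  ⟹  3 = (-15)·112 + (17)·99
5 = 1 × 3 + 2  ⟹  2 = (23)·112 + (-26)·99
3 = 1 × 2 + 1  ⟹  1 = (-38)·112 + (43)·99
So (43)·99 ≡ 1 (mod 112), i.e. 99^(-1) ≡ 43 (mod 112).
Check: 99 × 43 = 4257 ≡ 1 (mod 112)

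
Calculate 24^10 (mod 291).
81

Repeated squaring. Binary of 10 = 1010.
24^1 ≡ 24 (mod 291); 24^2 ≡ 285 (mod 291); 24^4 ≡ 36 (mod 291); 24^8 ≡ 132 (mod 291)
24^10 = 24^2 × 24^8 ≡ 81 (mod 291)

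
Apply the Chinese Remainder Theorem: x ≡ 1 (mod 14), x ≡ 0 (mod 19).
57

Using Chinese Remainder Theorem:
M = 14 × 19 = 266
M1 = 19, M2 = 14
y1 = 19^(-1) mod 14 = 3
y2 = 14^(-1) mod 19 = 15
x = (1×19×3 + 0×14×15) mod 266 = 57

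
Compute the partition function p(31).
6842

p(n) counts ways to write n as a sum of positive integers (order ignored).
Euler's pentagonal recurrence: p(k) = p(k-1) + p(k-2) - p(k-5) - p(k-7) + p(k-12) + p(k-15) - ... (offsets j(3j∓1)/2, signs ++--, p(0)=1, p(<0)=0).
DP table for k = 0..30: p(0)=1, p(1)=1, p(2)=2, p(3)=3, p(4)=5, p(5)=7, p(6)=11, p(7)=15, p(8)=22, p(9)=30, p(10)=42, p(11)=56, p(12)=77, p(13)=101, p(14)=135, p(15)=176, p(16)=231, p(17)=297, p(18)=385, p(19)=490, p(20)=627, p(21)=792, p(22)=1002, p(23)=1255, p(24)=1575, p(25)=1958, p(26)=2436, p(27)=3010, p(28)=3718, p(29)=4565, p(30)=5604.
Final step: p(31) = p(30) + p(29) - p(26) - p(24) + p(19) + p(16) - p(9) - p(5)
= 5604 + 4565 - 2436 - 1575 + 490 + 231 - 30 - 7
= 6842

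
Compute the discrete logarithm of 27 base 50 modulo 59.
16

Baby-step giant-step with step n = ⌈√59⌉ = 8.
Baby steps 50^j mod 59 (j:value) for j=0..7: 0:1, 1:50, 2:22, 3:38, 4:12, 5:10, 6:28, 7:43.
Giant-step multiplier: 50^(-8) ≡ 50^(58-8) = 50^50 ≡ 25 (mod 59).
Giant steps γ_i = 27·25^i mod 59: γ_0=27, γ_1=26, γ_2=1 (in table at j=0).
x = i·n + j = 2·8 + 0 = 16.
Check: 50^16 ≡ 27 (mod 59).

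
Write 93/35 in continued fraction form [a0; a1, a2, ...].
[2; 1, 1, 1, 11]

Euclidean algorithm steps:
93 = 2 × 35 + 23
35 = 1 × 23 + 12
23 = 1 × 12 + 11
12 = 1 × 11 + 1
11 = 11 × 1 + 0
Continued fraction: [2; 1, 1, 1, 11]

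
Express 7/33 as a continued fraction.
[0; 4, 1, 2, 2]

Euclidean algorithm steps:
7 = 0 × 33 + 7
33 = 4 × 7 + 5
7 = 1 × 5 + 2
5 = 2 × 2 + 1
2 = 2 × 1 + 0
Continued fraction: [0; 4, 1, 2, 2]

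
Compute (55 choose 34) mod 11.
0

Using Lucas' theorem:
Write n=55 and k=34 in base 11:
n in base 11: [5, 0]
k in base 11: [3, 1]
C(55,34) mod 11 = ∏ C(n_i, k_i) mod 11
Digit binomials (mod 11): C(5,3) = 10; C(0,1) = 0 (k_i > n_i)
Product: 10 × 0 = 0 ≡ 0 (mod 11)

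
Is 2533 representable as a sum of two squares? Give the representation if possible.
18² + 47² (a=18, b=47)

Factorization: 2533 = 17 × 149
By Fermat: n is sum of two squares iff every prime p ≡ 3 (mod 4) appears to even power.
All primes ≡ 3 (mod 4) appear to even power.
Search a = 0, 1, 2, … for 2533 - a² a perfect square: first hit at a = 18: 2533 - 324 = 2209 = 47².
2533 = 18² + 47² = 324 + 2209 ✓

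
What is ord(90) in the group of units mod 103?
34

103 is prime, so ord(90) divides φ(103) = 102.
Divisors of 102: 1, 2, 3, 6, 17, 34, 51, 102.
Repeated squaring: 90^1 ≡ 90, 90^2 ≡ 66, 90^4 ≡ 30, 90^8 ≡ 76, 90^16 ≡ 8, 90^32 ≡ 64, 90^64 ≡ 79 (mod 103).
Test 90^d mod 103 for each divisor d in increasing order:
90^1 ≡ 90
90^2 ≡ 66
90^3 = 90^2·90^1 ≡ 69
90^6 = 90^4·90^2 ≡ 23
90^17 = 90^16·90^1 ≡ 102
90^34 = 90^32·90^2 ≡ 1  ← first divisor giving 1
The order is 34.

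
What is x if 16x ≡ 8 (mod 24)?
x ≡ 2 (mod 3)

gcd(16, 24) = 8, which divides 8, so solutions exist.
Divide through by 8: 2x ≡ 1 (mod 3).
Find 2^(-1) mod 3 by the extended Euclidean algorithm:
3 = 1 × 2 + 1  ⟹  1 = (1)·3 + (-1)·2
So (-1)·2 ≡ 1 (mod 3), i.e. 2^(-1) ≡ -1 ≡ 2 (mod 3).
x ≡ 2 × 1 = 2 ≡ 2 (mod 3).
Check: 16 × 2 = 32 ≡ 8 (mod 24).
x ≡ 2 (mod 3), giving 8 solutions mod 24.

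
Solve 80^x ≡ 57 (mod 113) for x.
76

Baby-step giant-step with step n = ⌈√113⌉ = 11.
Baby steps 80^j mod 113 (j:value) for j=0..10: 0:1, 1:80, 2:72, 3:110, 4:99, 5:10, 6:9, 7:42, 8:83, 9:86, 10:100.
Giant-step multiplier: 80^(-11) ≡ 80^(112-11) = 80^101 ≡ 54 (mod 113).
Giant steps γ_i = 57·54^i mod 113: γ_0=57, γ_1=27, γ_2=102, γ_3=84, γ_4=16, γ_5=73, γ_6=100 (in table at j=10).
x = i·n + j = 6·11 + 10 = 76.
Check: 80^76 ≡ 57 (mod 113).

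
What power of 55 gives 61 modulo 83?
64

Baby-step giant-step with step n = ⌈√83⌉ = 10.
Baby steps 55^j mod 83 (j:value) for j=0..9: 0:1, 1:55, 2:37, 3:43, 4:41, 5:14, 6:23, 7:20, 8:21, 9:76.
Giant-step multiplier: 55^(-10) ≡ 55^(82-10) = 55^72 ≡ 36 (mod 83).
Giant steps γ_i = 61·36^i mod 83: γ_0=61, γ_1=38, γ_2=40, γ_3=29, γ_4=48, γ_5=68, γ_6=41 (in table at j=4).
x = i·n + j = 6·10 + 4 = 64.
Check: 55^64 ≡ 61 (mod 83).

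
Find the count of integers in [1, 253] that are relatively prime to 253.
220

253 = 11 × 23
φ(n) = n × ∏(1 - 1/p) for each prime p dividing n
φ(253) = 253 × (1 - 1/11) × (1 - 1/23) = 220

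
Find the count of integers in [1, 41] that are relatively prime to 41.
40

41 = 41
φ(n) = n × ∏(1 - 1/p) for each prime p dividing n
φ(41) = 41 × (1 - 1/41) = 40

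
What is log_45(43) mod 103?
41

Baby-step giant-step with step n = ⌈√103⌉ = 11.
Baby steps 45^j mod 103 (j:value) for j=0..10: 0:1, 1:45, 2:68, 3:73, 4:92, 5:20, 6:76, 7:21, 8:18, 9:89, 10:91.
Giant-step multiplier: 45^(-11) ≡ 45^(102-11) = 45^91 ≡ 70 (mod 103).
Giant steps γ_i = 43·70^i mod 103: γ_0=43, γ_1=23, γ_2=65, γ_3=18 (in table at j=8).
x = i·n + j = 3·11 + 8 = 41.
Check: 45^41 ≡ 43 (mod 103).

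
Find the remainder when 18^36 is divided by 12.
0

Repeated squaring. Binary of 36 = 100100.
18^1 ≡ 6 (mod 12); 18^2 ≡ 0 (mod 12); 18^4 ≡ 0 (mod 12); 18^8 ≡ 0 (mod 12); 18^16 ≡ 0 (mod 12); 18^32 ≡ 0 (mod 12)
18^36 = 18^4 × 18^32 ≡ 0 (mod 12)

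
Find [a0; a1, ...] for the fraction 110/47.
[2; 2, 1, 15]

Euclidean algorithm steps:
110 = 2 × 47 + 16
47 = 2 × 16 + 15
16 = 1 × 15 + 1
15 = 15 × 1 + 0
Continued fraction: [2; 2, 1, 15]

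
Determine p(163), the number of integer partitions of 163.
142798995930

p(n) counts ways to write n as a sum of positive integers (order ignored).
Euler's pentagonal recurrence: p(k) = p(k-1) + p(k-2) - p(k-5) - p(k-7) + p(k-12) + p(k-15) - ... (offsets j(3j∓1)/2, signs ++--, p(0)=1, p(<0)=0).
DP table for k = 0..162: p(0)=1, p(1)=1, p(2)=2, p(3)=3, p(4)=5, p(5)=7, p(6)=11, p(7)=15, p(8)=22, p(9)=30, p(10)=42, p(11)=56, p(12)=77, p(13)=101, p(14)=135, p(15)=176, p(16)=231, p(17)=297, p(18)=385, p(19)=490, p(20)=627, p(21)=792, p(22)=1002, p(23)=1255, p(24)=1575, p(25)=1958, p(26)=2436, p(27)=3010, p(28)=3718, p(29)=4565, p(30)=5604, p(31)=6842, p(32)=8349, p(33)=10143, p(34)=12310, p(35)=14883, p(36)=17977, p(37)=21637, p(38)=26015, p(39)=31185, p(40)=37338, p(41)=44583, p(42)=53174, p(43)=63261, p(44)=75175, p(45)=89134, p(46)=105558, p(47)=124754, p(48)=147273, p(49)=173525, p(50)=204226, p(51)=239943, p(52)=281589, p(53)=329931, p(54)=386155, p(55)=451276, p(56)=526823, p(57)=614154, p(58)=715220, p(59)=831820, p(60)=966467, p(61)=1121505, p(62)=1300156, p(63)=1505499, p(64)=1741630, p(65)=2012558, p(66)=2323520, p(67)=2679689, p(68)=3087735, p(69)=3554345, p(70)=4087968, p(71)=4697205, p(72)=5392783, p(73)=6185689, p(74)=7089500, p(75)=8118264, p(76)=9289091, p(77)=10619863, p(78)=12132164, p(79)=13848650, p(80)=15796476, p(81)=18004327, p(82)=20506255, p(83)=23338469, p(84)=26543660, p(85)=30167357, p(86)=34262962, p(87)=38887673, p(88)=44108109, p(89)=49995925, p(90)=56634173, p(91)=64112359, p(92)=72533807, p(93)=82010177, p(94)=92669720, p(95)=104651419, p(96)=118114304, p(97)=133230930, p(98)=150198136, p(99)=169229875, p(100)=190569292, p(101)=214481126, p(102)=241265379, p(103)=271248950, p(104)=304801365, p(105)=342325709, p(106)=384276336, p(107)=431149389, p(108)=483502844, p(109)=541946240, p(110)=607163746, p(111)=679903203, p(112)=761002156, p(113)=851376628, p(114)=952050665, p(115)=1064144451, p(116)=1188908248, p(117)=1327710076, p(118)=1482074143, p(119)=1653668665, p(120)=1844349560, p(121)=2056148051, p(122)=2291320912, p(123)=2552338241, p(124)=2841940500, p(125)=3163127352, p(126)=3519222692, p(127)=3913864295, p(128)=4351078600, p(129)=4835271870, p(130)=5371315400, p(131)=5964539504, p(132)=6620830889, p(133)=7346629512, p(134)=8149040695, p(135)=9035836076, p(136)=10015581680, p(137)=11097645016, p(138)=12292341831, p(139)=13610949895, p(140)=15065878135, p(141)=16670689208, p(142)=18440293320, p(143)=20390982757, p(144)=22540654445, p(145)=24908858009, p(146)=27517052599, p(147)=30388671978, p(148)=33549419497, p(149)=37027355200, p(150)=40853235313, p(151)=45060624582, p(152)=49686288421, p(153)=54770336324, p(154)=60356673280, p(155)=66493182097, p(156)=73232243759, p(157)=80630964769, p(158)=88751778802, p(159)=97662728555, p(160)=107438159466, p(161)=118159068427, p(162)=129913904637.
Final step: p(163) = p(162) + p(161) - p(158) - p(156) + p(151) + p(148) - p(141) - p(137) + p(128) + p(123) - p(112) - p(106) + p(93) + p(86) - p(71) - p(63) + p(46) + p(37) - p(18) - p(8)
= 129913904637 + 118159068427 - 88751778802 - 73232243759 + 45060624582 + 33549419497 - 16670689208 - 11097645016 + 4351078600 + 2552338241 - 761002156 - 384276336 + 82010177 + 34262962 - 4697205 - 1505499 + 105558 + 21637 - 385 - 22
= 142798995930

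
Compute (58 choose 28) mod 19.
0

Using Lucas' theorem:
Write n=58 and k=28 in base 19:
n in base 19: [3, 1]
k in base 19: [1, 9]
C(58,28) mod 19 = ∏ C(n_i, k_i) mod 19
Digit binomials (mod 19): C(3,1) = 3; C(1,9) = 0 (k_i > n_i)
Product: 3 × 0 = 0 ≡ 0 (mod 19)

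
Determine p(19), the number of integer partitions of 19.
490

p(n) counts ways to write n as a sum of positive integers (order ignored).
Euler's pentagonal recurrence: p(k) = p(k-1) + p(k-2) - p(k-5) - p(k-7) + p(k-12) + p(k-15) - ... (offsets j(3j∓1)/2, signs ++--, p(0)=1, p(<0)=0).
DP table for k = 0..18: p(0)=1, p(1)=1, p(2)=2, p(3)=3, p(4)=5, p(5)=7, p(6)=11, p(7)=15, p(8)=22, p(9)=30, p(10)=42, p(11)=56, p(12)=77, p(13)=101, p(14)=135, p(15)=176, p(16)=231, p(17)=297, p(18)=385.
Final step: p(19) = p(18) + p(17) - p(14) - p(12) + p(7) + p(4)
= 385 + 297 - 135 - 77 + 15 + 5
= 490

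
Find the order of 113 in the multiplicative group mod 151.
30

151 is prime, so ord(113) divides φ(151) = 150.
Divisors of 150: 1, 2, 3, 5, 6, 10, 15, 25, 30, 50, 75, 150.
Repeated squaring: 113^1 ≡ 113, 113^2 ≡ 85, 113^4 ≡ 128, 113^8 ≡ 76, 113^16 ≡ 38, 113^32 ≡ 85, 113^64 ≡ 128, 113^128 ≡ 76 (mod 151).
Test 113^d mod 151 for each divisor d in increasing order:
113^1 ≡ 113
113^2 ≡ 85
113^3 = 113^2·113^1 ≡ 92
113^5 = 113^4·113^1 ≡ 119
113^6 = 113^4·113^2 ≡ 8
113^10 = 113^8·113^2 ≡ 118
113^15 = 113^8·113^4·113^2·113^1 ≡ 150
113^25 = 113^16·113^8·113^1 ≡ 33
113^30 = 113^16·113^8·113^4·113^2 ≡ 1  ← first divisor giving 1
The order is 30.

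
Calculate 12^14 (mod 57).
30

Repeated squaring. Binary of 14 = 1110.
12^1 ≡ 12 (mod 57); 12^2 ≡ 30 (mod 57); 12^4 ≡ 45 (mod 57); 12^8 ≡ 30 (mod 57)
12^14 = 12^2 × 12^4 × 12^8 ≡ 30 (mod 57)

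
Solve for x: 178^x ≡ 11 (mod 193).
123

Baby-step giant-step with step n = ⌈√193⌉ = 14.
Baby steps 178^j mod 193 (j:value) for j=0..13: 0:1, 1:178, 2:32, 3:99, 4:59, 5:80, 6:151, 7:51, 8:7, 9:88, 10:31, 11:114, 12:27, 13:174.
Giant-step multiplier: 178^(-14) ≡ 178^(192-14) = 178^178 ≡ 107 (mod 193).
Giant steps γ_i = 11·107^i mod 193: γ_0=11, γ_1=19, γ_2=103, γ_3=20, γ_4=17, γ_5=82, γ_6=89, γ_7=66, γ_8=114 (in table at j=11).
x = i·n + j = 8·14 + 11 = 123.
Check: 178^123 ≡ 11 (mod 193).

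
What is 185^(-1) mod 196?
89

gcd(185, 196) = 1, so the inverse exists.
Extended Euclidean algorithm on (196, 185):
196 = 1 × 185 + 11  ⟹  11 = (1)·196 + (-1)·185
185 = 16 × 11 + 9  ⟹  9 = (-16)·196 + (17)·185
11 = 1 × 9 + 2  ⟹  2 = (17)·196 + (-18)·185
9 = 4 × 2 + 1  ⟹  1 = (-84)·196 + (89)·185
So (89)·185 ≡ 1 (mod 196), i.e. 185^(-1) ≡ 89 (mod 196).
Check: 185 × 89 = 16465 ≡ 1 (mod 196)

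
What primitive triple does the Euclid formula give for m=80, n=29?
(5559, 4640, 7241)

Euclid's formula: a = m² - n², b = 2mn, c = m² + n²
m = 80, n = 29
a = 80² - 29² = 6400 - 841 = 5559
b = 2 × 80 × 29 = 4640
c = 80² + 29² = 6400 + 841 = 7241
Verification: 5559² + 4640² = 30902481 + 21529600 = 52432081 = 7241² ✓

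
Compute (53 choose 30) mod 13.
0

Using Lucas' theorem:
Write n=53 and k=30 in base 13:
n in base 13: [4, 1]
k in base 13: [2, 4]
C(53,30) mod 13 = ∏ C(n_i, k_i) mod 13
Digit binomials (mod 13): C(4,2) = 6; C(1,4) = 0 (k_i > n_i)
Product: 6 × 0 = 0 ≡ 0 (mod 13)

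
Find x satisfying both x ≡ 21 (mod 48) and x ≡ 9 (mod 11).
405

Using Chinese Remainder Theorem:
M = 48 × 11 = 528
M1 = 11, M2 = 48
y1 = 11^(-1) mod 48 = 35
y2 = 48^(-1) mod 11 = 3
x = (21×11×35 + 9×48×3) mod 528 = 405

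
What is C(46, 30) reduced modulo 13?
1

Using Lucas' theorem:
Write n=46 and k=30 in base 13:
n in base 13: [3, 7]
k in base 13: [2, 4]
C(46,30) mod 13 = ∏ C(n_i, k_i) mod 13
Digit binomials (mod 13): C(3,2) = 3; C(7,4) = 35 ≡ 9
Product: 3 × 9 = 27 ≡ 1 (mod 13)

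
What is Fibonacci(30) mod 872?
152

Matrix identity: Q^n = [[F_(n+1), F_n], [F_n, F_(n-1)]] with Q = [[1,1],[1,0]].
n = 30 = 11110₂. Square-and-multiply, entries mod 872:
Q^1 = [[1,1],[1,0]]
Q^3 = (Q^1)²·Q = [[3,2],[2,1]]
Q^7 = (Q^3)²·Q = [[21,13],[13,8]]
Q^15 = (Q^7)²·Q = [[115,610],[610,377]]
Q^30 = (Q^15)² = [[773,152],[152,621]]
F_30 mod 872 = Q^30[0][1] = 152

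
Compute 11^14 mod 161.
72

Repeated squaring. Binary of 14 = 1110.
11^1 ≡ 11 (mod 161); 11^2 ≡ 121 (mod 161); 11^4 ≡ 151 (mod 161); 11^8 ≡ 100 (mod 161)
11^14 = 11^2 × 11^4 × 11^8 ≡ 72 (mod 161)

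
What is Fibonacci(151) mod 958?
93

Matrix identity: Q^n = [[F_(n+1), F_n], [F_n, F_(n-1)]] with Q = [[1,1],[1,0]].
n = 151 = 10010111₂. Square-and-multiply, entries mod 958:
Q^1 = [[1,1],[1,0]]
Q^2 = (Q^1)² = [[2,1],[1,1]]
Q^4 = (Q^2)² = [[5,3],[3,2]]
Q^9 = (Q^4)²·Q = [[55,34],[34,21]]
Q^18 = (Q^9)² = [[349,668],[668,639]]
Q^37 = (Q^18)²·Q = [[811,889],[889,880]]
Q^75 = (Q^37)²·Q = [[701,504],[504,197]]
Q^151 = (Q^75)²·Q = [[509,93],[93,416]]
F_151 mod 958 = Q^151[0][1] = 93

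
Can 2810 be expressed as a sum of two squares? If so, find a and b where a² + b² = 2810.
1² + 53² (a=1, b=53)

Factorization: 2810 = 2 × 5 × 281
By Fermat: n is sum of two squares iff every prime p ≡ 3 (mod 4) appears to even power.
All primes ≡ 3 (mod 4) appear to even power.
Search a = 0, 1, 2, … for 2810 - a² a perfect square: first hit at a = 1: 2810 - 1 = 2809 = 53².
2810 = 1² + 53² = 1 + 2809 ✓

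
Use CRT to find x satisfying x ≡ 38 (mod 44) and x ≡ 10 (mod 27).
874

Using Chinese Remainder Theorem:
M = 44 × 27 = 1188
M1 = 27, M2 = 44
y1 = 27^(-1) mod 44 = 31
y2 = 44^(-1) mod 27 = 8
x = (38×27×31 + 10×44×8) mod 1188 = 874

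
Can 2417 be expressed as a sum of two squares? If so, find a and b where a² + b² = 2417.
4² + 49² (a=4, b=49)

Factorization: 2417 = 2417
By Fermat: n is sum of two squares iff every prime p ≡ 3 (mod 4) appears to even power.
All primes ≡ 3 (mod 4) appear to even power.
Search a = 0, 1, 2, … for 2417 - a² a perfect square: first hit at a = 4: 2417 - 16 = 2401 = 49².
2417 = 4² + 49² = 16 + 2401 ✓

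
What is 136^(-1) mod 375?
91

gcd(136, 375) = 1, so the inverse exists.
Extended Euclidean algorithm on (375, 136):
375 = 2 × 136 + 103  ⟹  103 = (1)·375 + (-2)·136
136 = 1 × 103 + 33  ⟹  33 = (-1)·375 + (3)·136
103 = 3 × 33 + 4  ⟹  4 = (4)·375 + (-11)·136
33 = 8 × 4 + 1  ⟹  1 = (-33)·375 + (91)·136
So (91)·136 ≡ 1 (mod 375), i.e. 136^(-1) ≡ 91 (mod 375).
Check: 136 × 91 = 12376 ≡ 1 (mod 375)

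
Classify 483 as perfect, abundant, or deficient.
deficient

Proper divisors of 483: sum = 1 + 3 + 7 + 21 + 23 + 69 + 161 = 285
Since 285 < 483, 483 is deficient.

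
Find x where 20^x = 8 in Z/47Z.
40

Baby-step giant-step with step n = ⌈√47⌉ = 7.
Baby steps 20^j mod 47 (j:value) for j=0..6: 0:1, 1:20, 2:24, 3:10, 4:12, 5:5, 6:6.
Giant-step multiplier: 20^(-7) ≡ 20^(46-7) = 20^39 ≡ 38 (mod 47).
Giant steps γ_i = 8·38^i mod 47: γ_0=8, γ_1=22, γ_2=37, γ_3=43, γ_4=36, γ_5=5 (in table at j=5).
x = i·n + j = 5·7 + 5 = 40.
Check: 20^40 ≡ 8 (mod 47).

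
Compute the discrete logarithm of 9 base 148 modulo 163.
140

Baby-step giant-step with step n = ⌈√163⌉ = 13.
Baby steps 148^j mod 163 (j:value) for j=0..12: 0:1, 1:148, 2:62, 3:48, 4:95, 5:42, 6:22, 7:159, 8:60, 9:78, 10:134, 11:109, 12:158.
Giant-step multiplier: 148^(-13) ≡ 148^(162-13) = 148^149 ≡ 50 (mod 163).
Giant steps γ_i = 9·50^i mod 163: γ_0=9, γ_1=124, γ_2=6, γ_3=137, γ_4=4, γ_5=37, γ_6=57, γ_7=79, γ_8=38, γ_9=107, γ_10=134 (in table at j=10).
x = i·n + j = 10·13 + 10 = 140.
Check: 148^140 ≡ 9 (mod 163).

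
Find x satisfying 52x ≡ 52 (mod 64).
x ≡ 1 (mod 16)

gcd(52, 64) = 4, which divides 52, so solutions exist.
Divide through by 4: 13x ≡ 13 (mod 16).
Find 13^(-1) mod 16 by the extended Euclidean algorithm:
16 = 1 × 13 + 3  ⟹  3 = (1)·16 + (-1)·13
13 = 4 × 3 + 1  ⟹  1 = (-4)·16 + (5)·13
So (5)·13 ≡ 1 (mod 16), i.e. 13^(-1) ≡ 5 (mod 16).
x ≡ 5 × 13 = 65 ≡ 1 (mod 16).
Check: 52 × 1 = 52 ≡ 52 (mod 64).
x ≡ 1 (mod 16), giving 4 solutions mod 64.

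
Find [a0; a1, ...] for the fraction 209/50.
[4; 5, 1, 1, 4]

Euclidean algorithm steps:
209 = 4 × 50 + 9
50 = 5 × 9 + 5
9 = 1 × 5 + 4
5 = 1 × 4 + 1
4 = 4 × 1 + 0
Continued fraction: [4; 5, 1, 1, 4]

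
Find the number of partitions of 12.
77

p(n) counts ways to write n as a sum of positive integers (order ignored).
Euler's pentagonal recurrence: p(k) = p(k-1) + p(k-2) - p(k-5) - p(k-7) + p(k-12) + p(k-15) - ... (offsets j(3j∓1)/2, signs ++--, p(0)=1, p(<0)=0).
DP table for k = 0..11: p(0)=1, p(1)=1, p(2)=2, p(3)=3, p(4)=5, p(5)=7, p(6)=11, p(7)=15, p(8)=22, p(9)=30, p(10)=42, p(11)=56.
Final step: p(12) = p(11) + p(10) - p(7) - p(5) + p(0)
= 56 + 42 - 15 - 7 + 1
= 77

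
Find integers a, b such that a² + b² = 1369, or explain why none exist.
0² + 37² (a=0, b=37)

Factorization: 1369 = 37^2
By Fermat: n is sum of two squares iff every prime p ≡ 3 (mod 4) appears to even power.
All primes ≡ 3 (mod 4) appear to even power.
Search a = 0, 1, 2, … for 1369 - a² a perfect square: first hit at a = 0: 1369 - 0 = 1369 = 37².
1369 = 0² + 37² = 0 + 1369 ✓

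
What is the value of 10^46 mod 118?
110

Repeated squaring. Binary of 46 = 101110.
10^1 ≡ 10 (mod 118); 10^2 ≡ 100 (mod 118); 10^4 ≡ 88 (mod 118); 10^8 ≡ 74 (mod 118); 10^16 ≡ 48 (mod 118); 10^32 ≡ 62 (mod 118)
10^46 = 10^2 × 10^4 × 10^8 × 10^32 ≡ 110 (mod 118)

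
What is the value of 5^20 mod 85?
30

Repeated squaring. Binary of 20 = 10100.
5^1 ≡ 5 (mod 85); 5^2 ≡ 25 (mod 85); 5^4 ≡ 30 (mod 85); 5^8 ≡ 50 (mod 85); 5^16 ≡ 35 (mod 85)
5^20 = 5^4 × 5^16 ≡ 30 (mod 85)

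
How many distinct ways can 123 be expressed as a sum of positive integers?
2552338241

p(n) counts ways to write n as a sum of positive integers (order ignored).
Euler's pentagonal recurrence: p(k) = p(k-1) + p(k-2) - p(k-5) - p(k-7) + p(k-12) + p(k-15) - ... (offsets j(3j∓1)/2, signs ++--, p(0)=1, p(<0)=0).
DP table for k = 0..122: p(0)=1, p(1)=1, p(2)=2, p(3)=3, p(4)=5, p(5)=7, p(6)=11, p(7)=15, p(8)=22, p(9)=30, p(10)=42, p(11)=56, p(12)=77, p(13)=101, p(14)=135, p(15)=176, p(16)=231, p(17)=297, p(18)=385, p(19)=490, p(20)=627, p(21)=792, p(22)=1002, p(23)=1255, p(24)=1575, p(25)=1958, p(26)=2436, p(27)=3010, p(28)=3718, p(29)=4565, p(30)=5604, p(31)=6842, p(32)=8349, p(33)=10143, p(34)=12310, p(35)=14883, p(36)=17977, p(37)=21637, p(38)=26015, p(39)=31185, p(40)=37338, p(41)=44583, p(42)=53174, p(43)=63261, p(44)=75175, p(45)=89134, p(46)=105558, p(47)=124754, p(48)=147273, p(49)=173525, p(50)=204226, p(51)=239943, p(52)=281589, p(53)=329931, p(54)=386155, p(55)=451276, p(56)=526823, p(57)=614154, p(58)=715220, p(59)=831820, p(60)=966467, p(61)=1121505, p(62)=1300156, p(63)=1505499, p(64)=1741630, p(65)=2012558, p(66)=2323520, p(67)=2679689, p(68)=3087735, p(69)=3554345, p(70)=4087968, p(71)=4697205, p(72)=5392783, p(73)=6185689, p(74)=7089500, p(75)=8118264, p(76)=9289091, p(77)=10619863, p(78)=12132164, p(79)=13848650, p(80)=15796476, p(81)=18004327, p(82)=20506255, p(83)=23338469, p(84)=26543660, p(85)=30167357, p(86)=34262962, p(87)=38887673, p(88)=44108109, p(89)=49995925, p(90)=56634173, p(91)=64112359, p(92)=72533807, p(93)=82010177, p(94)=92669720, p(95)=104651419, p(96)=118114304, p(97)=133230930, p(98)=150198136, p(99)=169229875, p(100)=190569292, p(101)=214481126, p(102)=241265379, p(103)=271248950, p(104)=304801365, p(105)=342325709, p(106)=384276336, p(107)=431149389, p(108)=483502844, p(109)=541946240, p(110)=607163746, p(111)=679903203, p(112)=761002156, p(113)=851376628, p(114)=952050665, p(115)=1064144451, p(116)=1188908248, p(117)=1327710076, p(118)=1482074143, p(119)=1653668665, p(120)=1844349560, p(121)=2056148051, p(122)=2291320912.
Final step: p(123) = p(122) + p(121) - p(118) - p(116) + p(111) + p(108) - p(101) - p(97) + p(88) + p(83) - p(72) - p(66) + p(53) + p(46) - p(31) - p(23) + p(6)
= 2291320912 + 2056148051 - 1482074143 - 1188908248 + 679903203 + 483502844 - 214481126 - 133230930 + 44108109 + 23338469 - 5392783 - 2323520 + 329931 + 105558 - 6842 - 1255 + 11
= 2552338241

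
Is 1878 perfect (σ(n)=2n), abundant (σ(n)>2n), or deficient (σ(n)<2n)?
abundant

Proper divisors of 1878: sum = 1 + 2 + 3 + 6 + 313 + 626 + 939 = 1890
Since 1890 > 1878, 1878 is abundant.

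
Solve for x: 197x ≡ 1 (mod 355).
173

gcd(197, 355) = 1, so the inverse exists.
Extended Euclidean algorithm on (355, 197):
355 = 1 × 197 + 158  ⟹  158 = (1)·355 + (-1)·197
197 = 1 × 158 + 39  ⟹  39 = (-1)·355 + (2)·197
158 = 4 × 39 + 2  ⟹  2 = (5)·355 + (-9)·197
39 = 19 × 2 + 1  ⟹  1 = (-96)·355 + (173)·197
So (173)·197 ≡ 1 (mod 355), i.e. 197^(-1) ≡ 173 (mod 355).
Check: 197 × 173 = 34081 ≡ 1 (mod 355)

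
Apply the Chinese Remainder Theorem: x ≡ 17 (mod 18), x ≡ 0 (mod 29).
377

Using Chinese Remainder Theorem:
M = 18 × 29 = 522
M1 = 29, M2 = 18
y1 = 29^(-1) mod 18 = 5
y2 = 18^(-1) mod 29 = 21
x = (17×29×5 + 0×18×21) mod 522 = 377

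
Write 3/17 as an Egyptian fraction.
1/6 + 1/102

Greedy algorithm:
3/17: ceiling(17/3) = 6, use 1/6
1/102: ceiling(102/1) = 102, use 1/102
Result: 3/17 = 1/6 + 1/102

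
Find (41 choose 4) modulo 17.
1

Using Lucas' theorem:
Write n=41 and k=4 in base 17:
n in base 17: [2, 7]
k in base 17: [0, 4]
C(41,4) mod 17 = ∏ C(n_i, k_i) mod 17
Digit binomials (mod 17): C(2,0) = 1; C(7,4) = 35 ≡ 1
Product: 1 × 1 = 1 ≡ 1 (mod 17)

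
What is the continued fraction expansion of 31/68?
[0; 2, 5, 6]

Euclidean algorithm steps:
31 = 0 × 68 + 31
68 = 2 × 31 + 6
31 = 5 × 6 + 1
6 = 6 × 1 + 0
Continued fraction: [0; 2, 5, 6]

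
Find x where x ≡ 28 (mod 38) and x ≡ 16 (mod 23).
522

Using Chinese Remainder Theorem:
M = 38 × 23 = 874
M1 = 23, M2 = 38
y1 = 23^(-1) mod 38 = 5
y2 = 38^(-1) mod 23 = 20
x = (28×23×5 + 16×38×20) mod 874 = 522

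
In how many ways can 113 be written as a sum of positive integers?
851376628

p(n) counts ways to write n as a sum of positive integers (order ignored).
Euler's pentagonal recurrence: p(k) = p(k-1) + p(k-2) - p(k-5) - p(k-7) + p(k-12) + p(k-15) - ... (offsets j(3j∓1)/2, signs ++--, p(0)=1, p(<0)=0).
DP table for k = 0..112: p(0)=1, p(1)=1, p(2)=2, p(3)=3, p(4)=5, p(5)=7, p(6)=11, p(7)=15, p(8)=22, p(9)=30, p(10)=42, p(11)=56, p(12)=77, p(13)=101, p(14)=135, p(15)=176, p(16)=231, p(17)=297, p(18)=385, p(19)=490, p(20)=627, p(21)=792, p(22)=1002, p(23)=1255, p(24)=1575, p(25)=1958, p(26)=2436, p(27)=3010, p(28)=3718, p(29)=4565, p(30)=5604, p(31)=6842, p(32)=8349, p(33)=10143, p(34)=12310, p(35)=14883, p(36)=17977, p(37)=21637, p(38)=26015, p(39)=31185, p(40)=37338, p(41)=44583, p(42)=53174, p(43)=63261, p(44)=75175, p(45)=89134, p(46)=105558, p(47)=124754, p(48)=147273, p(49)=173525, p(50)=204226, p(51)=239943, p(52)=281589, p(53)=329931, p(54)=386155, p(55)=451276, p(56)=526823, p(57)=614154, p(58)=715220, p(59)=831820, p(60)=966467, p(61)=1121505, p(62)=1300156, p(63)=1505499, p(64)=1741630, p(65)=2012558, p(66)=2323520, p(67)=2679689, p(68)=3087735, p(69)=3554345, p(70)=4087968, p(71)=4697205, p(72)=5392783, p(73)=6185689, p(74)=7089500, p(75)=8118264, p(76)=9289091, p(77)=10619863, p(78)=12132164, p(79)=13848650, p(80)=15796476, p(81)=18004327, p(82)=20506255, p(83)=23338469, p(84)=26543660, p(85)=30167357, p(86)=34262962, p(87)=38887673, p(88)=44108109, p(89)=49995925, p(90)=56634173, p(91)=64112359, p(92)=72533807, p(93)=82010177, p(94)=92669720, p(95)=104651419, p(96)=118114304, p(97)=133230930, p(98)=150198136, p(99)=169229875, p(100)=190569292, p(101)=214481126, p(102)=241265379, p(103)=271248950, p(104)=304801365, p(105)=342325709, p(106)=384276336, p(107)=431149389, p(108)=483502844, p(109)=541946240, p(110)=607163746, p(111)=679903203, p(112)=761002156.
Final step: p(113) = p(112) + p(111) - p(108) - p(106) + p(101) + p(98) - p(91) - p(87) + p(78) + p(73) - p(62) - p(56) + p(43) + p(36) - p(21) - p(13)
= 761002156 + 679903203 - 483502844 - 384276336 + 214481126 + 150198136 - 64112359 - 38887673 + 12132164 + 6185689 - 1300156 - 526823 + 63261 + 17977 - 792 - 101
= 851376628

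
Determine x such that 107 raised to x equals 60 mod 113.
60

Baby-step giant-step with step n = ⌈√113⌉ = 11.
Baby steps 107^j mod 113 (j:value) for j=0..10: 0:1, 1:107, 2:36, 3:10, 4:53, 5:21, 6:100, 7:78, 8:97, 9:96, 10:102.
Giant-step multiplier: 107^(-11) ≡ 107^(112-11) = 107^101 ≡ 12 (mod 113).
Giant steps γ_i = 60·12^i mod 113: γ_0=60, γ_1=42, γ_2=52, γ_3=59, γ_4=30, γ_5=21 (in table at j=5).
x = i·n + j = 5·11 + 5 = 60.
Check: 107^60 ≡ 60 (mod 113).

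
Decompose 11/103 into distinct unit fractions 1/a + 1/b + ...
1/10 + 1/148 + 1/25407 + 1/1936521540

Greedy algorithm:
11/103: ceiling(103/11) = 10, use 1/10
7/1030: ceiling(1030/7) = 148, use 1/148
3/76220: ceiling(76220/3) = 25407, use 1/25407
1/1936521540: ceiling(1936521540/1) = 1936521540, use 1/1936521540
Result: 11/103 = 1/10 + 1/148 + 1/25407 + 1/1936521540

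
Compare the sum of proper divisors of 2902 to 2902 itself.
deficient

Proper divisors of 2902: sum = 1 + 2 + 1451 = 1454
Since 1454 < 2902, 2902 is deficient.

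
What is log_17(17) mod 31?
1

Baby-step giant-step with step n = ⌈√31⌉ = 6.
Baby steps 17^j mod 31 (j:value) for j=0..5: 0:1, 1:17, 2:10, 3:15, 4:7, 5:26.
h = 17 is already in the table at j=1, so x = 1.
Check: 17^1 ≡ 17 (mod 31).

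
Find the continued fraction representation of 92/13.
[7; 13]

Euclidean algorithm steps:
92 = 7 × 13 + 1
13 = 13 × 1 + 0
Continued fraction: [7; 13]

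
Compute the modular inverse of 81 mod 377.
256

gcd(81, 377) = 1, so the inverse exists.
Extended Euclidean algorithm on (377, 81):
377 = 4 × 81 + 53  ⟹  53 = (1)·377 + (-4)·81
81 = 1 × 53 + 28  ⟹  28 = (-1)·377 + (5)·81
53 = 1 × 28 + 25  ⟹  25 = (2)·377 + (-9)·81
28 = 1 × 25 + 3  ⟹  3 = (-3)·377 + (14)·81
25 = 8 × 3 + 1  ⟹  1 = (26)·377 + (-121)·81
So (-121)·81 ≡ 1 (mod 377), i.e. 81^(-1) ≡ -121 ≡ 256 (mod 377).
Check: 81 × 256 = 20736 ≡ 1 (mod 377)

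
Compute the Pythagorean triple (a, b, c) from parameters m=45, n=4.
(2009, 360, 2041)

Euclid's formula: a = m² - n², b = 2mn, c = m² + n²
m = 45, n = 4
a = 45² - 4² = 2025 - 16 = 2009
b = 2 × 45 × 4 = 360
c = 45² + 4² = 2025 + 16 = 2041
Verification: 2009² + 360² = 4036081 + 129600 = 4165681 = 2041² ✓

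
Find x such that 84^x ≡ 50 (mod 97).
36

Baby-step giant-step with step n = ⌈√97⌉ = 10.
Baby steps 84^j mod 97 (j:value) for j=0..9: 0:1, 1:84, 2:72, 3:34, 4:43, 5:23, 6:89, 7:7, 8:6, 9:19.
Giant-step multiplier: 84^(-10) ≡ 84^(96-10) = 84^86 ≡ 86 (mod 97).
Giant steps γ_i = 50·86^i mod 97: γ_0=50, γ_1=32, γ_2=36, γ_3=89 (in table at j=6).
x = i·n + j = 3·10 + 6 = 36.
Check: 84^36 ≡ 50 (mod 97).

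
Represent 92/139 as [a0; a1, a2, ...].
[0; 1, 1, 1, 22, 2]

Euclidean algorithm steps:
92 = 0 × 139 + 92
139 = 1 × 92 + 47
92 = 1 × 47 + 45
47 = 1 × 45 + 2
45 = 22 × 2 + 1
2 = 2 × 1 + 0
Continued fraction: [0; 1, 1, 1, 22, 2]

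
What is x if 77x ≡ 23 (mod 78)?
x ≡ 55 (mod 78)

gcd(77, 78) = 1, which divides 23, so solutions exist.
Find 77^(-1) mod 78 by the extended Euclidean algorithm:
78 = 1 × 77 + 1  ⟹  1 = (1)·78 + (-1)·77
So (-1)·77 ≡ 1 (mod 78), i.e. 77^(-1) ≡ -1 ≡ 77 (mod 78).
x ≡ 77 × 23 = 1771 ≡ 55 (mod 78).
Check: 77 × 55 = 4235 ≡ 23 (mod 78).
Unique solution: x ≡ 55 (mod 78)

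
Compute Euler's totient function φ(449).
448

449 = 449
φ(n) = n × ∏(1 - 1/p) for each prime p dividing n
φ(449) = 449 × (1 - 1/449) = 448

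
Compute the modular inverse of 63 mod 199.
139

gcd(63, 199) = 1, so the inverse exists.
Extended Euclidean algorithm on (199, 63):
199 = 3 × 63 + 10  ⟹  10 = (1)·199 + (-3)·63
63 = 6 × 10 + 3  ⟹  3 = (-6)·199 + (19)·63
10 = 3 × 3 + 1  ⟹  1 = (19)·199 + (-60)·63
So (-60)·63 ≡ 1 (mod 199), i.e. 63^(-1) ≡ -60 ≡ 139 (mod 199).
Check: 63 × 139 = 8757 ≡ 1 (mod 199)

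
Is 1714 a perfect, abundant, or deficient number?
deficient

Proper divisors of 1714: sum = 1 + 2 + 857 = 860
Since 860 < 1714, 1714 is deficient.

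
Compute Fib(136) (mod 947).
236

Matrix identity: Q^n = [[F_(n+1), F_n], [F_n, F_(n-1)]] with Q = [[1,1],[1,0]].
n = 136 = 10001000₂. Square-and-multiply, entries mod 947:
Q^1 = [[1,1],[1,0]]
Q^2 = (Q^1)² = [[2,1],[1,1]]
Q^4 = (Q^2)² = [[5,3],[3,2]]
Q^8 = (Q^4)² = [[34,21],[21,13]]
Q^17 = (Q^8)²·Q = [[690,650],[650,40]]
Q^34 = (Q^17)² = [[844,53],[53,791]]
Q^68 = (Q^34)² = [[160,478],[478,629]]
Q^136 = (Q^68)² = [[288,236],[236,52]]
F_136 mod 947 = Q^136[0][1] = 236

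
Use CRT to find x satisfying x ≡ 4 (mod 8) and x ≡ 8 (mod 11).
52

Using Chinese Remainder Theorem:
M = 8 × 11 = 88
M1 = 11, M2 = 8
y1 = 11^(-1) mod 8 = 3
y2 = 8^(-1) mod 11 = 7
x = (4×11×3 + 8×8×7) mod 88 = 52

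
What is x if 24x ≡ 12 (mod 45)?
x ≡ 8 (mod 15)

gcd(24, 45) = 3, which divides 12, so solutions exist.
Divide through by 3: 8x ≡ 4 (mod 15).
Find 8^(-1) mod 15 by the extended Euclidean algorithm:
15 = 1 × 8 + 7  ⟹  7 = (1)·15 + (-1)·8
8 = 1 × 7 + 1  ⟹  1 = (-1)·15 + (2)·8
So (2)·8 ≡ 1 (mod 15), i.e. 8^(-1) ≡ 2 (mod 15).
x ≡ 2 × 4 = 8 ≡ 8 (mod 15).
Check: 24 × 8 = 192 ≡ 12 (mod 45).
x ≡ 8 (mod 15), giving 3 solutions mod 45.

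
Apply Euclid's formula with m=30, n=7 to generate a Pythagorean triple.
(851, 420, 949)

Euclid's formula: a = m² - n², b = 2mn, c = m² + n²
m = 30, n = 7
a = 30² - 7² = 900 - 49 = 851
b = 2 × 30 × 7 = 420
c = 30² + 7² = 900 + 49 = 949
Verification: 851² + 420² = 724201 + 176400 = 900601 = 949² ✓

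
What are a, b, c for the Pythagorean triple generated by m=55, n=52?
(321, 5720, 5729)

Euclid's formula: a = m² - n², b = 2mn, c = m² + n²
m = 55, n = 52
a = 55² - 52² = 3025 - 2704 = 321
b = 2 × 55 × 52 = 5720
c = 55² + 52² = 3025 + 2704 = 5729
Verification: 321² + 5720² = 103041 + 32718400 = 32821441 = 5729² ✓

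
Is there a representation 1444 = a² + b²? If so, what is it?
0² + 38² (a=0, b=38)

Factorization: 1444 = 2^2 × 19^2
By Fermat: n is sum of two squares iff every prime p ≡ 3 (mod 4) appears to even power.
All primes ≡ 3 (mod 4) appear to even power.
Search a = 0, 1, 2, … for 1444 - a² a perfect square: first hit at a = 0: 1444 - 0 = 1444 = 38².
1444 = 0² + 38² = 0 + 1444 ✓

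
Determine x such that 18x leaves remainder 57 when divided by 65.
x ≡ 14 (mod 65)

gcd(18, 65) = 1, which divides 57, so solutions exist.
Find 18^(-1) mod 65 by the extended Euclidean algorithm:
65 = 3 × 18 + 11  ⟹  11 = (1)·65 + (-3)·18
18 = 1 × 11 + 7  ⟹  7 = (-1)·65 + (4)·18
11 = 1 × 7 + 4  ⟹  4 = (2)·65 + (-7)·18
7 = 1 × 4 + 3  ⟹  3 = (-3)·65 + (11)·18
4 = 1 × 3 + 1  ⟹  1 = (5)·65 + (-18)·18
So (-18)·18 ≡ 1 (mod 65), i.e. 18^(-1) ≡ -18 ≡ 47 (mod 65).
x ≡ 47 × 57 = 2679 ≡ 14 (mod 65).
Check: 18 × 14 = 252 ≡ 57 (mod 65).
Unique solution: x ≡ 14 (mod 65)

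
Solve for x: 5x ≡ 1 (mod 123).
74

gcd(5, 123) = 1, so the inverse exists.
Extended Euclidean algorithm on (123, 5):
123 = 24 × 5 + 3  ⟹  3 = (1)·123 + (-24)·5
5 = 1 × 3 + 2  ⟹  2 = (-1)·123 + (25)·5
3 = 1 × 2 + 1  ⟹  1 = (2)·123 + (-49)·5
So (-49)·5 ≡ 1 (mod 123), i.e. 5^(-1) ≡ -49 ≡ 74 (mod 123).
Check: 5 × 74 = 370 ≡ 1 (mod 123)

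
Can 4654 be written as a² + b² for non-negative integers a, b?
Not possible

Factorization: 4654 = 2 × 13 × 179
By Fermat: n is sum of two squares iff every prime p ≡ 3 (mod 4) appears to even power.
Prime(s) ≡ 3 (mod 4) with odd exponent: [(179, 1)]
Therefore 4654 cannot be expressed as a² + b².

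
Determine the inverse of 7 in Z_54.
31

gcd(7, 54) = 1, so the inverse exists.
Extended Euclidean algorithm on (54, 7):
54 = 7 × 7 + 5  ⟹  5 = (1)·54 + (-7)·7
7 = 1 × 5 + 2  ⟹  2 = (-1)·54 + (8)·7
5 = 2 × 2 + 1  ⟹  1 = (3)·54 + (-23)·7
So (-23)·7 ≡ 1 (mod 54), i.e. 7^(-1) ≡ -23 ≡ 31 (mod 54).
Check: 7 × 31 = 217 ≡ 1 (mod 54)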